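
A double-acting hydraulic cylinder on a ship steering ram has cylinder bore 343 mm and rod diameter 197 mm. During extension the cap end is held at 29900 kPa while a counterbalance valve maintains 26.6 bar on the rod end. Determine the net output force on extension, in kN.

F ≈ 2600 kN

Cap-side area A_cap = π/4 × (343 mm)² = 92400 mm^2
Rod-side annular area A_ann = π/4 × (343² − 197²) = 61920 mm^2
Net thrust = P_cap·A_cap − P_rod·A_ann = 2763 kN − 164.7 kN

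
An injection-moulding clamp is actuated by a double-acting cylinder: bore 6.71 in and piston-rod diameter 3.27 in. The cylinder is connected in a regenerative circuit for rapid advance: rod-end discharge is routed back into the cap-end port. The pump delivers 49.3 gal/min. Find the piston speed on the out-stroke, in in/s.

In regeneration the rod-end outflow joins the pump flow into the cap end, so the net volume the pump must supply per unit advance equals the rod cross-section area.
Rod cross-section A_rod = π/4 × (3.27 in)² = 8.398 in^2
v = Q_pump / A_rod

v ≈ 22.6 in/s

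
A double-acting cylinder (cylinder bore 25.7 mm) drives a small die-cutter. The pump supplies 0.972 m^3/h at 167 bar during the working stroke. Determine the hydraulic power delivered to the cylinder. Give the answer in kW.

Hydraulic power = P × Q

W ≈ 4.51 kW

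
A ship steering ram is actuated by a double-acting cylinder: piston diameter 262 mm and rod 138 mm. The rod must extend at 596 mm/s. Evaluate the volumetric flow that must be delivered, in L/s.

Q ≈ 32.1 L/s

Cap-side area A_cap = π/4 × (262 mm)² = 53910 mm^2
Q = A × v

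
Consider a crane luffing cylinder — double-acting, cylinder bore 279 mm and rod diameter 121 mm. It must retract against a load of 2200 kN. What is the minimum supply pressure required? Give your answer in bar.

Rod-side annular area A_ann = π/4 × (279² − 121²) = 49640 mm^2
Retraction: pressure acts on the annular area.
P = F / A = 2200 kN / A

P ≈ 443 bar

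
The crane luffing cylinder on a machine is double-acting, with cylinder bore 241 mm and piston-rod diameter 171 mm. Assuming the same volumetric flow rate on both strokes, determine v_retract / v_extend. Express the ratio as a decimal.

Cap-side area A_cap = π/4 × (241 mm)² = 45620 mm^2
Rod-side annular area A_ann = π/4 × (241² − 171²) = 22650 mm^2
For equal Q, v ∝ 1/A, so v_ret/v_ext = A_cap/A_ann.

v_ret/v_ext ≈ 2.01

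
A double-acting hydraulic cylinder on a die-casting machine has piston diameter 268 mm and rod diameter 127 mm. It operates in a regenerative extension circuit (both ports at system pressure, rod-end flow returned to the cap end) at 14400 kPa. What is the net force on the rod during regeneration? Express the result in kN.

F ≈ 182 kN

With equal pressure on both faces, forces on the annular region cancel; the net push is pressure × rod cross-section.
Rod cross-section A_rod = π/4 × (127 mm)² = 12670 mm^2
F = P × A_rod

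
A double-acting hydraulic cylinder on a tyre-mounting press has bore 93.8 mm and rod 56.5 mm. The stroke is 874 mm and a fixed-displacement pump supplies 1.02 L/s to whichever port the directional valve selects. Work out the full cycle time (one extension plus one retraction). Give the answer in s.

t ≈ 9.69 s

Cap-side area A_cap = π/4 × (93.8 mm)² = 6910 mm^2
Rod-side annular area A_ann = π/4 × (93.8² − 56.5²) = 4403 mm^2
t_ext = A_cap·L/Q = 5.921 s
t_ret = A_ann·L/Q = 3.773 s
t_cycle = t_ext + t_ret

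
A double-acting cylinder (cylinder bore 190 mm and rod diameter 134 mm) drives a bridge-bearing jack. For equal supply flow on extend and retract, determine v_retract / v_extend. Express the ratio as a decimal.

v_ret/v_ext ≈ 1.99

Cap-side area A_cap = π/4 × (190 mm)² = 28350 mm^2
Rod-side annular area A_ann = π/4 × (190² − 134²) = 14250 mm^2
For equal Q, v ∝ 1/A, so v_ret/v_ext = A_cap/A_ann.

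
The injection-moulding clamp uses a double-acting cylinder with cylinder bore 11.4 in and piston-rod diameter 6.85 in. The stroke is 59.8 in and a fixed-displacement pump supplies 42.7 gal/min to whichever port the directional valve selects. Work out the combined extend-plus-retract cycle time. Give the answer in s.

Cap-side area A_cap = π/4 × (11.4 in)² = 102.1 in^2
Rod-side annular area A_ann = π/4 × (11.4² − 6.85²) = 65.22 in^2
t_ext = A_cap·L/Q = 37.13 s
t_ret = A_ann·L/Q = 23.72 s
t_cycle = t_ext + t_ret

t ≈ 60.9 s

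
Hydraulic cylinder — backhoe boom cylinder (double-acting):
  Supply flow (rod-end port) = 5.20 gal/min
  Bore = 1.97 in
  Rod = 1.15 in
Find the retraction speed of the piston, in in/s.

v ≈ 9.96 in/s

Rod-side annular area A_ann = π/4 × (1.97² − 1.15²) = 2.009 in^2
Flow into the rod-end port fills the annular volume.
v = Q / A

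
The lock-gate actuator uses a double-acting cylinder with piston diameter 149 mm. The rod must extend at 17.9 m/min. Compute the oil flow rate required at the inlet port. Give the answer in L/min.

Q ≈ 312 L/min

Cap-side area A_cap = π/4 × (149 mm)² = 17440 mm^2
Q = A × v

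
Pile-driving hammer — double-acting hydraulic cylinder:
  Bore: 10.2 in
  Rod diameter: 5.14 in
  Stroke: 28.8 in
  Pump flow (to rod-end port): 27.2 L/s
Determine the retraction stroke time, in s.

Rod-side annular area A_ann = π/4 × (10.2² − 5.14²) = 60.96 in^2
Swept volume V = A × L; t = V / Q = A·L / Q

t ≈ 1.06 s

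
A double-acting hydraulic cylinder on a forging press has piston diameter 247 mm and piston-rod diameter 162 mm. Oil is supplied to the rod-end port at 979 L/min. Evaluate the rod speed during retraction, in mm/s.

v ≈ 598 mm/s

Rod-side annular area A_ann = π/4 × (247² − 162²) = 27300 mm^2
Flow into the rod-end port fills the annular volume.
v = Q / A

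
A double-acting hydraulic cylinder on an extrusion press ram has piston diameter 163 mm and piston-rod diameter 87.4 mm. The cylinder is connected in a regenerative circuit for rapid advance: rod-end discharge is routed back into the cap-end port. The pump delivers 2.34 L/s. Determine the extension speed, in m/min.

v ≈ 23.4 m/min

In regeneration the rod-end outflow joins the pump flow into the cap end, so the net volume the pump must supply per unit advance equals the rod cross-section area.
Rod cross-section A_rod = π/4 × (87.4 mm)² = 5999 mm^2
v = Q_pump / A_rod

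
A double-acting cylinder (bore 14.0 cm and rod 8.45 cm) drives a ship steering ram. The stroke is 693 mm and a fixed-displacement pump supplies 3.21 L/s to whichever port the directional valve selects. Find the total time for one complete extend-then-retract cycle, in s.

Cap-side area A_cap = π/4 × (14.0 cm)² = 153.9 cm^2
Rod-side annular area A_ann = π/4 × (14.0² − 8.45²) = 97.86 cm^2
t_ext = A_cap·L/Q = 3.323 s
t_ret = A_ann·L/Q = 2.113 s
t_cycle = t_ext + t_ret

t ≈ 5.44 s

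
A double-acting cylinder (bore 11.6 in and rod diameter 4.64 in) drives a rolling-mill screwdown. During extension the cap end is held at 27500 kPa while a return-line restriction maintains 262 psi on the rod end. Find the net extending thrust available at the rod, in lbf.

F ≈ 3.98e5 lbf

Cap-side area A_cap = π/4 × (11.6 in)² = 105.7 in^2
Rod-side annular area A_ann = π/4 × (11.6² − 4.64²) = 88.77 in^2
Net thrust = P_cap·A_cap − P_rod·A_ann = 4.215e5 lbf − 23260 lbf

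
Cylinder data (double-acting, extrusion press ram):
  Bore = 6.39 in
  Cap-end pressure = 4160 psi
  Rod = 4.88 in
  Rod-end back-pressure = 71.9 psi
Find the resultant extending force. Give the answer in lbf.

F ≈ 1.32e5 lbf

Cap-side area A_cap = π/4 × (6.39 in)² = 32.07 in^2
Rod-side annular area A_ann = π/4 × (6.39² − 4.88²) = 13.37 in^2
Net thrust = P_cap·A_cap − P_rod·A_ann = 1.334e5 lbf − 961.0 lbf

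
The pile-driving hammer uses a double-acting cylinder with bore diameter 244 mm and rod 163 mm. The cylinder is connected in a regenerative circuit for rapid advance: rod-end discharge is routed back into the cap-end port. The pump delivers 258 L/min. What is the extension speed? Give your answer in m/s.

In regeneration the rod-end outflow joins the pump flow into the cap end, so the net volume the pump must supply per unit advance equals the rod cross-section area.
Rod cross-section A_rod = π/4 × (163 mm)² = 20870 mm^2
v = Q_pump / A_rod

v ≈ 0.206 m/s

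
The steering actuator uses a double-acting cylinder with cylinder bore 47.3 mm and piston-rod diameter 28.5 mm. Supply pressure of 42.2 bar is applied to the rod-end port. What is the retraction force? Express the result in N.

F ≈ 4720 N

Rod-side annular area A_ann = π/4 × (47.3² − 28.5²) = 1119 mm^2
On retraction the pressure acts on the annular area (bore minus rod).
F = P × A_ann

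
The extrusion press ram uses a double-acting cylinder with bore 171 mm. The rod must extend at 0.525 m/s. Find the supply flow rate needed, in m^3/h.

Cap-side area A_cap = π/4 × (171 mm)² = 22970 mm^2
Q = A × v

Q ≈ 43.4 m^3/h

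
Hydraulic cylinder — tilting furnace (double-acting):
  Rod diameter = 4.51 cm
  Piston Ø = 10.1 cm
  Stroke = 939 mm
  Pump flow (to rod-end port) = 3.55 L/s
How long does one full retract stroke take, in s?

Rod-side annular area A_ann = π/4 × (10.1² − 4.51²) = 64.14 cm^2
Swept volume V = A × L; t = V / Q = A·L / Q

t ≈ 1.70 s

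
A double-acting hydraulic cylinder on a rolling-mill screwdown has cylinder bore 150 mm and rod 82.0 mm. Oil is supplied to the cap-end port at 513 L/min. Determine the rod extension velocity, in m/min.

Cap-side area A_cap = π/4 × (150 mm)² = 17670 mm^2
v = Q / A

v ≈ 29.0 m/min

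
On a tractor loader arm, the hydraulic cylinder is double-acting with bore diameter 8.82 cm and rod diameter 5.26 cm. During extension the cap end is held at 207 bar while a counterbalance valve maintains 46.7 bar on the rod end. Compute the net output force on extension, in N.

F ≈ 1.08e5 N

Cap-side area A_cap = π/4 × (8.82 cm)² = 61.10 cm^2
Rod-side annular area A_ann = π/4 × (8.82² − 5.26²) = 39.37 cm^2
Net thrust = P_cap·A_cap − P_rod·A_ann = 1.265e5 N − 18380 N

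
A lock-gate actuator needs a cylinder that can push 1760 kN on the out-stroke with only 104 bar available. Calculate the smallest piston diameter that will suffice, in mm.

D ≈ 464 mm

Extension force acts on the full piston face: F = P × (π/4)D².
D = √(4F / (πP)) = √(4 × 1760 kN / (π × 104 bar))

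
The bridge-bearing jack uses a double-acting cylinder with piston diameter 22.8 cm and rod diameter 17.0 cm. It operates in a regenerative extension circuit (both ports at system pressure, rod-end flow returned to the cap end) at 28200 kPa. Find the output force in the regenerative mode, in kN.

With equal pressure on both faces, forces on the annular region cancel; the net push is pressure × rod cross-section.
Rod cross-section A_rod = π/4 × (17.0 cm)² = 227.0 cm^2
F = P × A_rod

F ≈ 640 kN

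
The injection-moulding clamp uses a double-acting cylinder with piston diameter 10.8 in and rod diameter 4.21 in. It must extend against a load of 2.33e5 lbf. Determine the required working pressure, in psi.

Cap-side area A_cap = π/4 × (10.8 in)² = 91.61 in^2
P = F / A = 2.33e5 lbf / A

P ≈ 2540 psi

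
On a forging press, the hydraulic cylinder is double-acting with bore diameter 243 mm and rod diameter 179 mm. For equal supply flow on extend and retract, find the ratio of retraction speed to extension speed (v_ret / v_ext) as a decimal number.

v_ret/v_ext ≈ 2.19

Cap-side area A_cap = π/4 × (243 mm)² = 46380 mm^2
Rod-side annular area A_ann = π/4 × (243² − 179²) = 21210 mm^2
For equal Q, v ∝ 1/A, so v_ret/v_ext = A_cap/A_ann.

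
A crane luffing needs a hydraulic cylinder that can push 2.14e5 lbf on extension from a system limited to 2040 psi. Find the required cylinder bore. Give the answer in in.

D ≈ 11.6 in

Extension force acts on the full piston face: F = P × (π/4)D².
D = √(4F / (πP)) = √(4 × 2.14e5 lbf / (π × 2040 psi))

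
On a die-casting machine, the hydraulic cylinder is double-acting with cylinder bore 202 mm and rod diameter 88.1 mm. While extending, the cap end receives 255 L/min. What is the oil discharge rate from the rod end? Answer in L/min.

Q_out ≈ 206 L/min

Cap-side area A_cap = π/4 × (202 mm)² = 32050 mm^2
Rod-side annular area A_ann = π/4 × (202² − 88.1²) = 25950 mm^2
Piston speed v = Q_in/A_cap; rod-end outflow Q_out = v × A_ann = Q_in × A_ann/A_cap.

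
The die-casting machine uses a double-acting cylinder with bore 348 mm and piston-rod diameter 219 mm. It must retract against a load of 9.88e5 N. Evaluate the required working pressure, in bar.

P ≈ 172 bar

Rod-side annular area A_ann = π/4 × (348² − 219²) = 57450 mm^2
Retraction: pressure acts on the annular area.
P = F / A = 9.88e5 N / A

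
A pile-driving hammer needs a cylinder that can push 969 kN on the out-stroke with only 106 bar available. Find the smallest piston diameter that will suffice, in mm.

D ≈ 341 mm

Extension force acts on the full piston face: F = P × (π/4)D².
D = √(4F / (πP)) = √(4 × 969 kN / (π × 106 bar))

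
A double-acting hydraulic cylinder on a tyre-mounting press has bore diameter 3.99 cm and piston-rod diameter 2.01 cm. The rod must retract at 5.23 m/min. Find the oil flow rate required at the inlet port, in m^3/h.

Rod-side annular area A_ann = π/4 × (3.99² − 2.01²) = 9.331 cm^2
Q = A × v

Q ≈ 0.293 m^3/h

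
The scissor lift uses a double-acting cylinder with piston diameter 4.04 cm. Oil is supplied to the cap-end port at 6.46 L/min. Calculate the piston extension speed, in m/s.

Cap-side area A_cap = π/4 × (4.04 cm)² = 12.82 cm^2
v = Q / A

v ≈ 0.0840 m/s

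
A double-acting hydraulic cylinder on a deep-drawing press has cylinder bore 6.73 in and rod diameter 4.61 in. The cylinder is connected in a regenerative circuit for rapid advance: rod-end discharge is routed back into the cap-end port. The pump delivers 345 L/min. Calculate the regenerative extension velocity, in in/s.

v ≈ 21.0 in/s

In regeneration the rod-end outflow joins the pump flow into the cap end, so the net volume the pump must supply per unit advance equals the rod cross-section area.
Rod cross-section A_rod = π/4 × (4.61 in)² = 16.69 in^2
v = Q_pump / A_rod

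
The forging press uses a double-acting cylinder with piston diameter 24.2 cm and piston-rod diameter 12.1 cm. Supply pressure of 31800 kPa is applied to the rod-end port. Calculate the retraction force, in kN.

F ≈ 1100 kN

Rod-side annular area A_ann = π/4 × (24.2² − 12.1²) = 345.0 cm^2
On retraction the pressure acts on the annular area (bore minus rod).
F = P × A_ann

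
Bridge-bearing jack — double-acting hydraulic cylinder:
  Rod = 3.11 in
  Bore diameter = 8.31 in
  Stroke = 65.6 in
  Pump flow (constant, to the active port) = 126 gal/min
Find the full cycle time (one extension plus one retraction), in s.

Cap-side area A_cap = π/4 × (8.31 in)² = 54.24 in^2
Rod-side annular area A_ann = π/4 × (8.31² − 3.11²) = 46.64 in^2
t_ext = A_cap·L/Q = 7.334 s
t_ret = A_ann·L/Q = 6.307 s
t_cycle = t_ext + t_ret

t ≈ 13.6 s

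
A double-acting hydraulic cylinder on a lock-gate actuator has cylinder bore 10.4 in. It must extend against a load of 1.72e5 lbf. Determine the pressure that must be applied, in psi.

Cap-side area A_cap = π/4 × (10.4 in)² = 84.95 in^2
P = F / A = 1.72e5 lbf / A

P ≈ 2020 psi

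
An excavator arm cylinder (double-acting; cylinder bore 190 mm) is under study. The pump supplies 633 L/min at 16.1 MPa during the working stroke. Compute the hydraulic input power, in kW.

Hydraulic power = P × Q

W ≈ 170 kW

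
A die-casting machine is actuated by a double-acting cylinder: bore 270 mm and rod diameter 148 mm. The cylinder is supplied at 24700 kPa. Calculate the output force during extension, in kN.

F ≈ 1410 kN

Cap-side area A_cap = π/4 × (270 mm)² = 57260 mm^2
F = P × A_cap = 24700 kPa × A_cap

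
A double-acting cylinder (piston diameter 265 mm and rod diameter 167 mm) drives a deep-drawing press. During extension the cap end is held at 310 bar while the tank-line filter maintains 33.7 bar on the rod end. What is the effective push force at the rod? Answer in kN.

F ≈ 1600 kN

Cap-side area A_cap = π/4 × (265 mm)² = 55150 mm^2
Rod-side annular area A_ann = π/4 × (265² − 167²) = 33250 mm^2
Net thrust = P_cap·A_cap − P_rod·A_ann = 1710 kN − 112.1 kN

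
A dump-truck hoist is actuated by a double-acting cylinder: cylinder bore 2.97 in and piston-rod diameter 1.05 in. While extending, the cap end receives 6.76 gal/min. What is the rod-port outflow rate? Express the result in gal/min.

Cap-side area A_cap = π/4 × (2.97 in)² = 6.928 in^2
Rod-side annular area A_ann = π/4 × (2.97² − 1.05²) = 6.062 in^2
Piston speed v = Q_in/A_cap; rod-end outflow Q_out = v × A_ann = Q_in × A_ann/A_cap.

Q_out ≈ 5.92 gal/min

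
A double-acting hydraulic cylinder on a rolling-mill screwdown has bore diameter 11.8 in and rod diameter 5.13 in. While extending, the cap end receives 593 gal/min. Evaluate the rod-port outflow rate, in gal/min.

Q_out ≈ 481 gal/min

Cap-side area A_cap = π/4 × (11.8 in)² = 109.4 in^2
Rod-side annular area A_ann = π/4 × (11.8² − 5.13²) = 88.69 in^2
Piston speed v = Q_in/A_cap; rod-end outflow Q_out = v × A_ann = Q_in × A_ann/A_cap.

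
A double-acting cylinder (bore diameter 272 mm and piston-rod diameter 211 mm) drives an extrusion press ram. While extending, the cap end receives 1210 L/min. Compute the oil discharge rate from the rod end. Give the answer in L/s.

Cap-side area A_cap = π/4 × (272 mm)² = 58110 mm^2
Rod-side annular area A_ann = π/4 × (272² − 211²) = 23140 mm^2
Piston speed v = Q_in/A_cap; rod-end outflow Q_out = v × A_ann = Q_in × A_ann/A_cap.

Q_out ≈ 8.03 L/s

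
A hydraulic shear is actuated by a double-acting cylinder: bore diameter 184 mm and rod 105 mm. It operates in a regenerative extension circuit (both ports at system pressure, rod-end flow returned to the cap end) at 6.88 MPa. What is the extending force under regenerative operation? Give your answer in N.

With equal pressure on both faces, forces on the annular region cancel; the net push is pressure × rod cross-section.
Rod cross-section A_rod = π/4 × (105 mm)² = 8659 mm^2
F = P × A_rod

F ≈ 59600 N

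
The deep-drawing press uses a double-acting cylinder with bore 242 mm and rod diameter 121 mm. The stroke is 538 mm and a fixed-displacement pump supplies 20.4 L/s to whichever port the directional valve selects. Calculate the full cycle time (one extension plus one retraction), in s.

Cap-side area A_cap = π/4 × (242 mm)² = 46000 mm^2
Rod-side annular area A_ann = π/4 × (242² − 121²) = 34500 mm^2
t_ext = A_cap·L/Q = 1.213 s
t_ret = A_ann·L/Q = 0.9098 s
t_cycle = t_ext + t_ret

t ≈ 2.12 s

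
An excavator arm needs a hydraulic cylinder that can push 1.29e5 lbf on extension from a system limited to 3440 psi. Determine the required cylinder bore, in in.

Extension force acts on the full piston face: F = P × (π/4)D².
D = √(4F / (πP)) = √(4 × 1.29e5 lbf / (π × 3440 psi))

D ≈ 6.91 in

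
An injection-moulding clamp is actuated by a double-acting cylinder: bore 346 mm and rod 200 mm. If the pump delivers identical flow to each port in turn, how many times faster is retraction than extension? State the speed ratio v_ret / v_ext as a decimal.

v_ret/v_ext ≈ 1.50

Cap-side area A_cap = π/4 × (346 mm)² = 94020 mm^2
Rod-side annular area A_ann = π/4 × (346² − 200²) = 62610 mm^2
For equal Q, v ∝ 1/A, so v_ret/v_ext = A_cap/A_ann.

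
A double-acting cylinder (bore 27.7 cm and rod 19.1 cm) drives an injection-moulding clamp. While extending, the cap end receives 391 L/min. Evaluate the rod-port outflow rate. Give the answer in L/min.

Cap-side area A_cap = π/4 × (27.7 cm)² = 602.6 cm^2
Rod-side annular area A_ann = π/4 × (27.7² − 19.1²) = 316.1 cm^2
Piston speed v = Q_in/A_cap; rod-end outflow Q_out = v × A_ann = Q_in × A_ann/A_cap.

Q_out ≈ 205 L/min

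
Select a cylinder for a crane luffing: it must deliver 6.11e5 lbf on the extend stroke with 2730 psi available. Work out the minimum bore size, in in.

D ≈ 16.9 in

Extension force acts on the full piston face: F = P × (π/4)D².
D = √(4F / (πP)) = √(4 × 6.11e5 lbf / (π × 2730 psi))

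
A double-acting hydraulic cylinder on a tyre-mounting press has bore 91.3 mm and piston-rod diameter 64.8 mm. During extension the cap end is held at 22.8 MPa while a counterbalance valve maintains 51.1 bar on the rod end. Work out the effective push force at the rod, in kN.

Cap-side area A_cap = π/4 × (91.3 mm)² = 6547 mm^2
Rod-side annular area A_ann = π/4 × (91.3² − 64.8²) = 3249 mm^2
Net thrust = P_cap·A_cap − P_rod·A_ann = 149.3 kN − 16.60 kN

F ≈ 133 kN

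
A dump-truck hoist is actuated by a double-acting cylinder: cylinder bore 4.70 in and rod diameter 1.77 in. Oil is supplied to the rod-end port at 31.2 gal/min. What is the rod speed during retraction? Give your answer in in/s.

v ≈ 8.07 in/s

Rod-side annular area A_ann = π/4 × (4.70² − 1.77²) = 14.89 in^2
Flow into the rod-end port fills the annular volume.
v = Q / A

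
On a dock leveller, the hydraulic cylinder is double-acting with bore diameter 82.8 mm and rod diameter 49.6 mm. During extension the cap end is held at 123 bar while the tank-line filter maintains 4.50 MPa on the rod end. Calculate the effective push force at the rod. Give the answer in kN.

Cap-side area A_cap = π/4 × (82.8 mm)² = 5385 mm^2
Rod-side annular area A_ann = π/4 × (82.8² − 49.6²) = 3452 mm^2
Net thrust = P_cap·A_cap − P_rod·A_ann = 66.23 kN − 15.54 kN

F ≈ 50.7 kN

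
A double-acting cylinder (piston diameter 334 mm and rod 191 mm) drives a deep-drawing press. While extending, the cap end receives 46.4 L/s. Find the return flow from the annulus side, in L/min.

Cap-side area A_cap = π/4 × (334 mm)² = 87620 mm^2
Rod-side annular area A_ann = π/4 × (334² − 191²) = 58960 mm^2
Piston speed v = Q_in/A_cap; rod-end outflow Q_out = v × A_ann = Q_in × A_ann/A_cap.

Q_out ≈ 1870 L/min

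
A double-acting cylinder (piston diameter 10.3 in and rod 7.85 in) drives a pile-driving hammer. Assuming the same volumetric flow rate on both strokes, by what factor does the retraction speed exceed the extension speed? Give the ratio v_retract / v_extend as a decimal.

Cap-side area A_cap = π/4 × (10.3 in)² = 83.32 in^2
Rod-side annular area A_ann = π/4 × (10.3² − 7.85²) = 34.92 in^2
For equal Q, v ∝ 1/A, so v_ret/v_ext = A_cap/A_ann.

v_ret/v_ext ≈ 2.39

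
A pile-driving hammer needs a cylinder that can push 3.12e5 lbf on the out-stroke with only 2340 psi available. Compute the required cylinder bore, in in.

D ≈ 13.0 in

Extension force acts on the full piston face: F = P × (π/4)D².
D = √(4F / (πP)) = √(4 × 3.12e5 lbf / (π × 2340 psi))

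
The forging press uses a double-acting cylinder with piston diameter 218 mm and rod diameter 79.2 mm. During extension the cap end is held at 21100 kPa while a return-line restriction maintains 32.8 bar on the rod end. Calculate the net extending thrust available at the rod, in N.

F ≈ 6.81e5 N

Cap-side area A_cap = π/4 × (218 mm)² = 37330 mm^2
Rod-side annular area A_ann = π/4 × (218² − 79.2²) = 32400 mm^2
Net thrust = P_cap·A_cap − P_rod·A_ann = 7.876e5 N − 1.063e5 N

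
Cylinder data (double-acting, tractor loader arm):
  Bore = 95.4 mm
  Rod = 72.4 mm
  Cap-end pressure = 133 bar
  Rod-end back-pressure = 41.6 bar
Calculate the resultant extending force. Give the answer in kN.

Cap-side area A_cap = π/4 × (95.4 mm)² = 7148 mm^2
Rod-side annular area A_ann = π/4 × (95.4² − 72.4²) = 3031 mm^2
Net thrust = P_cap·A_cap − P_rod·A_ann = 95.07 kN − 12.61 kN

F ≈ 82.5 kN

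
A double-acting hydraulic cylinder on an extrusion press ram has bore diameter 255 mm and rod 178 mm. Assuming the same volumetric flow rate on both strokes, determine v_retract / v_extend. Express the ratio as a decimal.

Cap-side area A_cap = π/4 × (255 mm)² = 51070 mm^2
Rod-side annular area A_ann = π/4 × (255² − 178²) = 26190 mm^2
For equal Q, v ∝ 1/A, so v_ret/v_ext = A_cap/A_ann.

v_ret/v_ext ≈ 1.95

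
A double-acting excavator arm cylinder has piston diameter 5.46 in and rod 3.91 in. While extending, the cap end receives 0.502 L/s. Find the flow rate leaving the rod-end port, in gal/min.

Cap-side area A_cap = π/4 × (5.46 in)² = 23.41 in^2
Rod-side annular area A_ann = π/4 × (5.46² − 3.91²) = 11.41 in^2
Piston speed v = Q_in/A_cap; rod-end outflow Q_out = v × A_ann = Q_in × A_ann/A_cap.

Q_out ≈ 3.88 gal/min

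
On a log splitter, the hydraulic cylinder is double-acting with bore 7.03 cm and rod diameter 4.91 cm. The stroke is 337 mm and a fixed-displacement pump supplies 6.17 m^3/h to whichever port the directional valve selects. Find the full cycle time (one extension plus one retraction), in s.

Cap-side area A_cap = π/4 × (7.03 cm)² = 38.82 cm^2
Rod-side annular area A_ann = π/4 × (7.03² − 4.91²) = 19.88 cm^2
t_ext = A_cap·L/Q = 0.7632 s
t_ret = A_ann·L/Q = 0.3909 s
t_cycle = t_ext + t_ret

t ≈ 1.15 s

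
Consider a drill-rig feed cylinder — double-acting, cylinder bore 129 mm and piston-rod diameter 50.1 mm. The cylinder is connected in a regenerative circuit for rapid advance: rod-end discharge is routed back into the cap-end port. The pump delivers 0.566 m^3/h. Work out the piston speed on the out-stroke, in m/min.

v ≈ 4.79 m/min

In regeneration the rod-end outflow joins the pump flow into the cap end, so the net volume the pump must supply per unit advance equals the rod cross-section area.
Rod cross-section A_rod = π/4 × (50.1 mm)² = 1971 mm^2
v = Q_pump / A_rod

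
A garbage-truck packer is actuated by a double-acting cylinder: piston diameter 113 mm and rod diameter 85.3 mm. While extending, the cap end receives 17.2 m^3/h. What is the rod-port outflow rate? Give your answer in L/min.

Cap-side area A_cap = π/4 × (113 mm)² = 10030 mm^2
Rod-side annular area A_ann = π/4 × (113² − 85.3²) = 4314 mm^2
Piston speed v = Q_in/A_cap; rod-end outflow Q_out = v × A_ann = Q_in × A_ann/A_cap.

Q_out ≈ 123 L/min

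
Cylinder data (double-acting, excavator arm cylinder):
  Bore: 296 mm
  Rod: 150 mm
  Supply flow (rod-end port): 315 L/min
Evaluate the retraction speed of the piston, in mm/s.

v ≈ 103 mm/s

Rod-side annular area A_ann = π/4 × (296² − 150²) = 51140 mm^2
Flow into the rod-end port fills the annular volume.
v = Q / A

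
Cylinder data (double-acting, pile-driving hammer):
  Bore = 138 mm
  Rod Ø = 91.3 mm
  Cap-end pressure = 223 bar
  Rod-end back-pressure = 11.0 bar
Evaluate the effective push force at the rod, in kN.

F ≈ 324 kN

Cap-side area A_cap = π/4 × (138 mm)² = 14960 mm^2
Rod-side annular area A_ann = π/4 × (138² − 91.3²) = 8410 mm^2
Net thrust = P_cap·A_cap − P_rod·A_ann = 333.5 kN − 9.251 kN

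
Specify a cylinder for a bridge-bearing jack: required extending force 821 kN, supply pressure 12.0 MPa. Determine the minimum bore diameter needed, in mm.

Extension force acts on the full piston face: F = P × (π/4)D².
D = √(4F / (πP)) = √(4 × 821 kN / (π × 12.0 MPa))

D ≈ 295 mm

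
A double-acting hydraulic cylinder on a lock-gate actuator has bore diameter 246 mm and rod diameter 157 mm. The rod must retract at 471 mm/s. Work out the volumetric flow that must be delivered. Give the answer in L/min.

Q ≈ 796 L/min

Rod-side annular area A_ann = π/4 × (246² − 157²) = 28170 mm^2
Q = A × v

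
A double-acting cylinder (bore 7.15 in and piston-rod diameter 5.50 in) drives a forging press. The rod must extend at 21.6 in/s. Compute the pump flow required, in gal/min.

Cap-side area A_cap = π/4 × (7.15 in)² = 40.15 in^2
Q = A × v

Q ≈ 225 gal/min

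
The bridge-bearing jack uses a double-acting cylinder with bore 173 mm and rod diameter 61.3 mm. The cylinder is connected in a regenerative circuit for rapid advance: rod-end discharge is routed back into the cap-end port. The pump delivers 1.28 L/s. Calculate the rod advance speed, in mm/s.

In regeneration the rod-end outflow joins the pump flow into the cap end, so the net volume the pump must supply per unit advance equals the rod cross-section area.
Rod cross-section A_rod = π/4 × (61.3 mm)² = 2951 mm^2
v = Q_pump / A_rod

v ≈ 434 mm/s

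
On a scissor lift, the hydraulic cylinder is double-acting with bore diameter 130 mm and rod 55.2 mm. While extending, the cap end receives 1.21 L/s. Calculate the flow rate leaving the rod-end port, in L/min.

Q_out ≈ 59.5 L/min

Cap-side area A_cap = π/4 × (130 mm)² = 13270 mm^2
Rod-side annular area A_ann = π/4 × (130² − 55.2²) = 10880 mm^2
Piston speed v = Q_in/A_cap; rod-end outflow Q_out = v × A_ann = Q_in × A_ann/A_cap.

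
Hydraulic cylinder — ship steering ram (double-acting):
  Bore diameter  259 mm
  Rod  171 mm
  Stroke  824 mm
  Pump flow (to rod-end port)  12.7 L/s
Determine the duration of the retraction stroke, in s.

Rod-side annular area A_ann = π/4 × (259² − 171²) = 29720 mm^2
Swept volume V = A × L; t = V / Q = A·L / Q

t ≈ 1.93 s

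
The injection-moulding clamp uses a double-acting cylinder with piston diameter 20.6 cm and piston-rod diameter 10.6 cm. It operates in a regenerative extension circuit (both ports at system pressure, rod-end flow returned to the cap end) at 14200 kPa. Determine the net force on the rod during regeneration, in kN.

With equal pressure on both faces, forces on the annular region cancel; the net push is pressure × rod cross-section.
Rod cross-section A_rod = π/4 × (10.6 cm)² = 88.25 cm^2
F = P × A_rod

F ≈ 125 kN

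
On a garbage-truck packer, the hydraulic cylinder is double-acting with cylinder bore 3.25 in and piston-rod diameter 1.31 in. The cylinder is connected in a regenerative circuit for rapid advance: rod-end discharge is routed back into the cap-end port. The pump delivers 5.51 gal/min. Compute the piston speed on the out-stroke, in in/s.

v ≈ 15.7 in/s

In regeneration the rod-end outflow joins the pump flow into the cap end, so the net volume the pump must supply per unit advance equals the rod cross-section area.
Rod cross-section A_rod = π/4 × (1.31 in)² = 1.348 in^2
v = Q_pump / A_rod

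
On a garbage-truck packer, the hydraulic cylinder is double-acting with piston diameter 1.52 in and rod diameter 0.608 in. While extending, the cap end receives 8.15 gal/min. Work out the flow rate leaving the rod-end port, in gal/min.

Cap-side area A_cap = π/4 × (1.52 in)² = 1.815 in^2
Rod-side annular area A_ann = π/4 × (1.52² − 0.608²) = 1.524 in^2
Piston speed v = Q_in/A_cap; rod-end outflow Q_out = v × A_ann = Q_in × A_ann/A_cap.

Q_out ≈ 6.85 gal/min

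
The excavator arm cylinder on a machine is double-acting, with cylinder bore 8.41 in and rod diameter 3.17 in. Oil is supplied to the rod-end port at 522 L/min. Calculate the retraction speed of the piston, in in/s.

Rod-side annular area A_ann = π/4 × (8.41² − 3.17²) = 47.66 in^2
Flow into the rod-end port fills the annular volume.
v = Q / A

v ≈ 11.1 in/s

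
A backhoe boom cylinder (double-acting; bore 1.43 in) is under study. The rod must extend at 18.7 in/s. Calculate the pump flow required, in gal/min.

Q ≈ 7.80 gal/min

Cap-side area A_cap = π/4 × (1.43 in)² = 1.606 in^2
Q = A × v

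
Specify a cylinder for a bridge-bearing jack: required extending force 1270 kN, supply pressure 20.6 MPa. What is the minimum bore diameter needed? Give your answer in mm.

Extension force acts on the full piston face: F = P × (π/4)D².
D = √(4F / (πP)) = √(4 × 1270 kN / (π × 20.6 MPa))

D ≈ 280 mm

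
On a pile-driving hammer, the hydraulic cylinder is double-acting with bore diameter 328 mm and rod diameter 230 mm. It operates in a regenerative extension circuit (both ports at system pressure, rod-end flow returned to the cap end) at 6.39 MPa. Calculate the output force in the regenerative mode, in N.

With equal pressure on both faces, forces on the annular region cancel; the net push is pressure × rod cross-section.
Rod cross-section A_rod = π/4 × (230 mm)² = 41550 mm^2
F = P × A_rod

F ≈ 2.65e5 N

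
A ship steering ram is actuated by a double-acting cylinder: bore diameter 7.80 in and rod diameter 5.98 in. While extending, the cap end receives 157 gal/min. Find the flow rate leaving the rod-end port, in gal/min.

Cap-side area A_cap = π/4 × (7.80 in)² = 47.78 in^2
Rod-side annular area A_ann = π/4 × (7.80² − 5.98²) = 19.70 in^2
Piston speed v = Q_in/A_cap; rod-end outflow Q_out = v × A_ann = Q_in × A_ann/A_cap.

Q_out ≈ 64.7 gal/min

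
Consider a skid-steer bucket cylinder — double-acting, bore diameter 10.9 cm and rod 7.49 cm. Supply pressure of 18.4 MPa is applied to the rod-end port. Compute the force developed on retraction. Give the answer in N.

Rod-side annular area A_ann = π/4 × (10.9² − 7.49²) = 49.25 cm^2
On retraction the pressure acts on the annular area (bore minus rod).
F = P × A_ann

F ≈ 90600 N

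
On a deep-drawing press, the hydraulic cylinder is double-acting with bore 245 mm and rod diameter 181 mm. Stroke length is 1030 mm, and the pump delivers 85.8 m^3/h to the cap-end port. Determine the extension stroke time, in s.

Cap-side area A_cap = π/4 × (245 mm)² = 47140 mm^2
Swept volume V = A × L; t = V / Q = A·L / Q

t ≈ 2.04 s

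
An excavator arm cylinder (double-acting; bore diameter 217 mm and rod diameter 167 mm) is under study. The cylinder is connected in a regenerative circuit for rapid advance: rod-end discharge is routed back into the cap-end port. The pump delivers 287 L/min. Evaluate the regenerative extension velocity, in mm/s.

In regeneration the rod-end outflow joins the pump flow into the cap end, so the net volume the pump must supply per unit advance equals the rod cross-section area.
Rod cross-section A_rod = π/4 × (167 mm)² = 21900 mm^2
v = Q_pump / A_rod

v ≈ 218 mm/s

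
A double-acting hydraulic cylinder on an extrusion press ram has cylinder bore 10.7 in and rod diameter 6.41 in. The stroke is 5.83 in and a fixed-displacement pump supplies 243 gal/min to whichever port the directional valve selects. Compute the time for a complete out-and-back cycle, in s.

Cap-side area A_cap = π/4 × (10.7 in)² = 89.92 in^2
Rod-side annular area A_ann = π/4 × (10.7² − 6.41²) = 57.65 in^2
t_ext = A_cap·L/Q = 0.5603 s
t_ret = A_ann·L/Q = 0.3593 s
t_cycle = t_ext + t_ret

t ≈ 0.920 s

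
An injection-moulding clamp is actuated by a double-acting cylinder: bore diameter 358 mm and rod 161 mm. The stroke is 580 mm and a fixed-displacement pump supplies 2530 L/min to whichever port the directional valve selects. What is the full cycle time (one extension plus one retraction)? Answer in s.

Cap-side area A_cap = π/4 × (358 mm)² = 1.007e5 mm^2
Rod-side annular area A_ann = π/4 × (358² − 161²) = 80300 mm^2
t_ext = A_cap·L/Q = 1.385 s
t_ret = A_ann·L/Q = 1.105 s
t_cycle = t_ext + t_ret

t ≈ 2.49 s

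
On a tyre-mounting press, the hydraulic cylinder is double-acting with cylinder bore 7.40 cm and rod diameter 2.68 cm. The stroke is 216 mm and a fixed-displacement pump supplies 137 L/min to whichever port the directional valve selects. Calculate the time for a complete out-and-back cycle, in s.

t ≈ 0.760 s

Cap-side area A_cap = π/4 × (7.40 cm)² = 43.01 cm^2
Rod-side annular area A_ann = π/4 × (7.40² − 2.68²) = 37.37 cm^2
t_ext = A_cap·L/Q = 0.4069 s
t_ret = A_ann·L/Q = 0.3535 s
t_cycle = t_ext + t_ret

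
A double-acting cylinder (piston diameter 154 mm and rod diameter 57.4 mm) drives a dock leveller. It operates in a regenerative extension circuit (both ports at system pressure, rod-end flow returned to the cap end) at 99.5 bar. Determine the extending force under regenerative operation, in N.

With equal pressure on both faces, forces on the annular region cancel; the net push is pressure × rod cross-section.
Rod cross-section A_rod = π/4 × (57.4 mm)² = 2588 mm^2
F = P × A_rod

F ≈ 25700 N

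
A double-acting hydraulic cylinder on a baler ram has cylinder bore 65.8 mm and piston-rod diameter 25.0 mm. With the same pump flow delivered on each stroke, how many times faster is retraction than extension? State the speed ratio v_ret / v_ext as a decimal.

v_ret/v_ext ≈ 1.17

Cap-side area A_cap = π/4 × (65.8 mm)² = 3400 mm^2
Rod-side annular area A_ann = π/4 × (65.8² − 25.0²) = 2910 mm^2
For equal Q, v ∝ 1/A, so v_ret/v_ext = A_cap/A_ann.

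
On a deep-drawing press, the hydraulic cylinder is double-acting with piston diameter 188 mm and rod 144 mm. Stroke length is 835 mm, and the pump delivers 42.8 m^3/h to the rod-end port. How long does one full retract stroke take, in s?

t ≈ 0.806 s

Rod-side annular area A_ann = π/4 × (188² − 144²) = 11470 mm^2
Swept volume V = A × L; t = V / Q = A·L / Q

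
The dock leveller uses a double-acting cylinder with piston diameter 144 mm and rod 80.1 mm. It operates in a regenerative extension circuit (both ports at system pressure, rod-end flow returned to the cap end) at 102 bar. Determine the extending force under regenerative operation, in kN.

F ≈ 51.4 kN

With equal pressure on both faces, forces on the annular region cancel; the net push is pressure × rod cross-section.
Rod cross-section A_rod = π/4 × (80.1 mm)² = 5039 mm^2
F = P × A_rod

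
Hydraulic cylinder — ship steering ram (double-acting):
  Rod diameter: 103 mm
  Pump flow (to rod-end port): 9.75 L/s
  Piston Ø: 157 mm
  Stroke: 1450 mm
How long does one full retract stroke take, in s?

Rod-side annular area A_ann = π/4 × (157² − 103²) = 11030 mm^2
Swept volume V = A × L; t = V / Q = A·L / Q

t ≈ 1.64 s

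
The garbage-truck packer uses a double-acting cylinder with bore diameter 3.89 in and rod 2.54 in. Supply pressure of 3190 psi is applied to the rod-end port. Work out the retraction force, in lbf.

F ≈ 21700 lbf

Rod-side annular area A_ann = π/4 × (3.89² − 2.54²) = 6.818 in^2
On retraction the pressure acts on the annular area (bore minus rod).
F = P × A_ann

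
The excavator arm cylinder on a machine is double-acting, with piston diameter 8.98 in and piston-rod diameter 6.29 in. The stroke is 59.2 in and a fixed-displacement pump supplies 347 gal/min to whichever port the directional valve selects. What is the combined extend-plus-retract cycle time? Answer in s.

t ≈ 4.24 s

Cap-side area A_cap = π/4 × (8.98 in)² = 63.33 in^2
Rod-side annular area A_ann = π/4 × (8.98² − 6.29²) = 32.26 in^2
t_ext = A_cap·L/Q = 2.807 s
t_ret = A_ann·L/Q = 1.430 s
t_cycle = t_ext + t_ret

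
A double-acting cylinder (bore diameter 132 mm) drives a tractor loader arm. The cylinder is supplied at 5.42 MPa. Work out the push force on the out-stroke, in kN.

Cap-side area A_cap = π/4 × (132 mm)² = 13680 mm^2
F = P × A_cap = 5.42 MPa × A_cap

F ≈ 74.2 kN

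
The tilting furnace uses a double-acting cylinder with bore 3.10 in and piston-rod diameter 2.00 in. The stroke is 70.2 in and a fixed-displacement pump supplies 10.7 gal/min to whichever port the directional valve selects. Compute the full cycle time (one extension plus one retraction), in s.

Cap-side area A_cap = π/4 × (3.10 in)² = 7.548 in^2
Rod-side annular area A_ann = π/4 × (3.10² − 2.00²) = 4.406 in^2
t_ext = A_cap·L/Q = 12.86 s
t_ret = A_ann·L/Q = 7.508 s
t_cycle = t_ext + t_ret

t ≈ 20.4 s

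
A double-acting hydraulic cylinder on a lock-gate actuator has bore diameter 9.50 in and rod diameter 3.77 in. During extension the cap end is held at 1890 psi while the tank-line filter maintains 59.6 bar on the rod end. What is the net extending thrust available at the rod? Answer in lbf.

F ≈ 82300 lbf

Cap-side area A_cap = π/4 × (9.50 in)² = 70.88 in^2
Rod-side annular area A_ann = π/4 × (9.50² − 3.77²) = 59.72 in^2
Net thrust = P_cap·A_cap − P_rod·A_ann = 1.340e5 lbf − 51620 lbf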